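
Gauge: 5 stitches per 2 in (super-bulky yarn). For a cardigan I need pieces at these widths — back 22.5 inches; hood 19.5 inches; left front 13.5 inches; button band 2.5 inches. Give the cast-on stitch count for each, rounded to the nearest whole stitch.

Rate = 5/2 = 2.5 sts per in.
back: 22.5 × 2.5 = 56.25 → 56.
hood: 19.5 × 2.5 = 48.75 → 49.
left front: 13.5 × 2.5 = 33.75 → 34.
button band: 2.5 × 2.5 = 6.25 → 6.

back 56; hood 49; left front 34; button band 6.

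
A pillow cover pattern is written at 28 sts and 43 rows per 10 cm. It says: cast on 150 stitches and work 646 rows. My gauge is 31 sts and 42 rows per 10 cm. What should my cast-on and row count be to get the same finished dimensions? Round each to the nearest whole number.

Cast on 166 stitches; work 631 rows.

Stitches: 150 × 31/28 = 166.07 → 166.
Rows: 646 × 42/43 = 630.98 → 631.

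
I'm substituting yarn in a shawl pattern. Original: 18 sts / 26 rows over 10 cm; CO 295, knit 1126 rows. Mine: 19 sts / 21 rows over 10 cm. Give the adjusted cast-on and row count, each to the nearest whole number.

Stitches: 295 × 19/18 = 311.39 → 311.
Rows: 1126 × 21/26 = 909.46 → 909.

Cast on 311 stitches; work 909 rows.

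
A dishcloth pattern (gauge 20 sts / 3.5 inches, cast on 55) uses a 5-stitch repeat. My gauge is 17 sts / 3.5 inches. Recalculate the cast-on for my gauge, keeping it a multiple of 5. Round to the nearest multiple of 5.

55 × 17 / 20 = 46.75.
Nearest multiple of 5: 45.

CO 45 sts.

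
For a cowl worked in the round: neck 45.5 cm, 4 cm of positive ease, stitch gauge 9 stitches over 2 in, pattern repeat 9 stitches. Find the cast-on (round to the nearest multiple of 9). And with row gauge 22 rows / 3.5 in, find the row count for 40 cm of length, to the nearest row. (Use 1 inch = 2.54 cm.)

Finished = 45.5 + 4 = 49.5 cm.
49.5 cm × 1/2.54 = 19.49 inches.
9/2 = 4.5 sts per in; 19.49 × 4.5 = 87.70 sts.
Nearest multiple of 9 → 90.
40 cm = 15.75 inches; × 6.286 = 98.99 → 99 rows.

Cast on 90 stitches; work 99 rows.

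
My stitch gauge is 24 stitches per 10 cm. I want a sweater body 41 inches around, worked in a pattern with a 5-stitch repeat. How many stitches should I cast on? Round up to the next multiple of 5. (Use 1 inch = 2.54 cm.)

41 in = 41 × 2.54 = 104.14 cm.
24 / 10 = 2.4 sts/cm.
104.14 × 2.4 = 249.94 sts.
→ 250.

Cast on 250 stitches.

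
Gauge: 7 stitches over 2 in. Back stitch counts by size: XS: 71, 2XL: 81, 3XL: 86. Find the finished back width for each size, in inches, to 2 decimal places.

XS 20.29 inches; 2XL 23.14 inches; 3XL 24.57 inches.

7/2 = 3.5 sts per in.
XS: 71 / 3.5 = 20.286 → 20.29 in.
2XL: 81 / 3.5 = 23.143 → 23.14 in.
3XL: 86 / 3.5 = 24.571 → 24.57 in.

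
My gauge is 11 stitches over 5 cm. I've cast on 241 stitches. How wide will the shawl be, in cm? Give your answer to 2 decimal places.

11 stitches / 5 cm = 2.2 stitches per cm.
241 / 2.2 = 109.545 cm.

109.55 cm.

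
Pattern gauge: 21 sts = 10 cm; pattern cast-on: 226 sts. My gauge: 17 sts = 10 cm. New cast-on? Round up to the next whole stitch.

Scale factor = 17 / 21 = 0.810.
226 × 17 / 21 = 182.95 sts.
→ 183 sts.

183 stitches.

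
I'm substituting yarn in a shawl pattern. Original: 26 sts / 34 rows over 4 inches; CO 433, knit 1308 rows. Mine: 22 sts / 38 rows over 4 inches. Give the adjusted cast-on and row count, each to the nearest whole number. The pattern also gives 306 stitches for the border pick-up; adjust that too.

Cast on 366 stitches; work 1462 rows; border pick-up 259 stitches.

Stitches: 433 × 22/26 = 366.38 → 366.
Rows: 1308 × 38/34 = 1461.88 → 1462.
border pick-up: 306 × 22/26 = 258.92 → 259.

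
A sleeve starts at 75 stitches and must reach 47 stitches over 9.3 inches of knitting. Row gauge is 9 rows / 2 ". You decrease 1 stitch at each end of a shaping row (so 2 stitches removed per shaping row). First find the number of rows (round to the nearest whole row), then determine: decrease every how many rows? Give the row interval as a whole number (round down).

Decrease every 3rd row.

Rows = 9.3 × 4.5 = 41.9 → 42 rows.
Stitches to remove: 28 → 14 shaping rows (at 2 st each).
42 / 14 = 3.00 → every 3 rows.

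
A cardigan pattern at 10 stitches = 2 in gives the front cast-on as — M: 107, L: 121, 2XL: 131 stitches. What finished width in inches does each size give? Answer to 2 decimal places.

M 21.40 inches; L 24.20 inches; 2XL 26.20 inches.

10/2 = 5 sts per in.
M: 107 / 5 = 21.400 → 21.40 in.
L: 121 / 5 = 24.200 → 24.20 in.
2XL: 131 / 5 = 26.200 → 26.20 in.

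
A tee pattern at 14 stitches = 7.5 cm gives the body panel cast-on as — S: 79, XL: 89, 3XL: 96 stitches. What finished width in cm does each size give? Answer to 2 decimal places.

S 42.32 cm; XL 47.68 cm; 3XL 51.43 cm.

14/7.5 = 1.867 sts per cm.
S: 79 / 1.867 = 42.321 → 42.32 cm.
XL: 89 / 1.867 = 47.679 → 47.68 cm.
3XL: 96 / 1.867 = 51.429 → 51.43 cm.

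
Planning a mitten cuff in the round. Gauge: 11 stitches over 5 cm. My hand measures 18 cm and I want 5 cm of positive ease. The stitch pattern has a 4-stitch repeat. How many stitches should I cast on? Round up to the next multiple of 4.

Finished = 18 + 5 = 23 cm.
11 / 5 = 2.2 sts/cm.
23 × 2.2 = 50.60 sts.
Next multiple of 4: 52.

CO 52 sts.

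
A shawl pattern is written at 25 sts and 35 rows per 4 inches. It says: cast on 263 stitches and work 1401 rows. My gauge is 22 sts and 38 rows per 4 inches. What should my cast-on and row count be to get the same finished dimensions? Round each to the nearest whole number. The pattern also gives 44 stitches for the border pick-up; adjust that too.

Cast on 231 stitches; work 1521 rows; border pick-up 39 stitches.

Stitches: 263 × 22/25 = 231.44 → 231.
Rows: 1401 × 38/35 = 1521.09 → 1521.
border pick-up: 44 × 22/25 = 38.72 → 39.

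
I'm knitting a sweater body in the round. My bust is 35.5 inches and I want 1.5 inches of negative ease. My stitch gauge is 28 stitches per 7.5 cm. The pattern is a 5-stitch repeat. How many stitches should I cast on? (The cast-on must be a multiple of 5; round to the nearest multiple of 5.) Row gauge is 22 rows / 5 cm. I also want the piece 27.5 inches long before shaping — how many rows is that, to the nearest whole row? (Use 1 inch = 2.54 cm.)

Finished = 35.5 − 1.5 = 34 inches.
34 inches × 2.54 = 86.36 cm.
28/7.5 = 3.733 sts per cm; 86.36 × 3.733 = 322.41 sts.
Nearest multiple of 5 → 320.
27.5 inches = 69.85 cm; × 4.4 = 307.34 → 307 rows.

Cast on 320 stitches; work 307 rows.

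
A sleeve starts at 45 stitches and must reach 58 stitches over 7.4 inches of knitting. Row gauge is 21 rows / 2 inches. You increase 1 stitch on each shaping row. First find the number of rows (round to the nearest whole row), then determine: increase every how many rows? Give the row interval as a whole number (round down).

Rows = 7.4 × 10.5 = 77.7 → 78 rows.
Stitches to add: 13 → 13 shaping rows (at 1 st each).
78 / 13 = 6.00 → every 6 rows.

Increase every 6th row.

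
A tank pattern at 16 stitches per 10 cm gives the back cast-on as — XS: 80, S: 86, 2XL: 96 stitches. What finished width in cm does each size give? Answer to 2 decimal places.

16/10 = 1.6 sts per cm.
XS: 80 / 1.6 = 50.000 → 50.00 cm.
S: 86 / 1.6 = 53.750 → 53.75 cm.
2XL: 96 / 1.6 = 60.000 → 60.00 cm.

XS 50.00 cm; S 53.75 cm; 2XL 60.00 cm.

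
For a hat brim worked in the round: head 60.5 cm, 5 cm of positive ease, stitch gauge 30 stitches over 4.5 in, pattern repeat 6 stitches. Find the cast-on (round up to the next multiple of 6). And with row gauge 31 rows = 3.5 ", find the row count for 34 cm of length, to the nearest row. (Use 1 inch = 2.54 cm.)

Cast on 174 stitches; work 119 rows.

Finished = 60.5 + 5 = 65.5 cm.
65.5 cm × 1/2.54 = 25.79 inches.
30/4.5 = 6.667 sts per in; 25.79 × 6.667 = 171.92 sts.
Next multiple of 6 → 174.
34 cm = 13.39 inches; × 8.857 = 118.56 → 119 rows.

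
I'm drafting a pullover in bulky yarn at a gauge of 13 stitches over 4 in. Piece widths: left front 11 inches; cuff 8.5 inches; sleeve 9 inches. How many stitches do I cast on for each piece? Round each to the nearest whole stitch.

Rate = 13/4 = 3.25 sts per in.
left front: 11 × 3.25 = 35.75 → 36.
cuff: 8.5 × 3.25 = 27.62 → 28.
sleeve: 9 × 3.25 = 29.25 → 29.

left front 36; cuff 28; sleeve 29.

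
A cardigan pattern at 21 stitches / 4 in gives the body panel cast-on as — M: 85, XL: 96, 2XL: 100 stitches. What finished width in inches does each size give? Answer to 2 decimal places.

M 16.19 inches; XL 18.29 inches; 2XL 19.05 inches.

21/4 = 5.25 sts per in.
M: 85 / 5.25 = 16.190 → 16.19 in.
XL: 96 / 5.25 = 18.286 → 18.29 in.
2XL: 100 / 5.25 = 19.048 → 19.05 in.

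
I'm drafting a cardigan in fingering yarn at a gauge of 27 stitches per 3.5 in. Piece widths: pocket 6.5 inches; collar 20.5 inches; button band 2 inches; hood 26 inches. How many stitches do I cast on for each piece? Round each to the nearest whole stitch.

pocket 50; collar 158; button band 15; hood 201.

Rate = 27/3.5 = 7.714 sts per in.
pocket: 6.5 × 7.714 = 50.14 → 50.
collar: 20.5 × 7.714 = 158.14 → 158.
button band: 2 × 7.714 = 15.43 → 15.
hood: 26 × 7.714 = 200.57 → 201.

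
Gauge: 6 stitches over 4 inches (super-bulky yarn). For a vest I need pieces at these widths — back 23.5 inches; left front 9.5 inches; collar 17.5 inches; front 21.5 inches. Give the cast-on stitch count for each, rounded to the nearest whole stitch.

back 35; left front 14; collar 26; front 32.

Rate = 6/4 = 1.5 sts per in.
back: 23.5 × 1.5 = 35.25 → 35.
left front: 9.5 × 1.5 = 14.25 → 14.
collar: 17.5 × 1.5 = 26.25 → 26.
front: 21.5 × 1.5 = 32.25 → 32.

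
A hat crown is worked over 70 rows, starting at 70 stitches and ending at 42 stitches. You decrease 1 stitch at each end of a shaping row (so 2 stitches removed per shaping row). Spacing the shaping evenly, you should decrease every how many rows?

Stitches to remove: |42 − 70| = 28.
Shaping rows needed: 28 / 2 = 14.
70 rows / 14 = every 5 rows.

Decrease every 5th row.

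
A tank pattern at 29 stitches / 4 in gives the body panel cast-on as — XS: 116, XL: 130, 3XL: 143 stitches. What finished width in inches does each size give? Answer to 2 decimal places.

XS 16.00 inches; XL 17.93 inches; 3XL 19.72 inches.

29/4 = 7.25 sts per in.
XS: 116 / 7.25 = 16.000 → 16.00 in.
XL: 130 / 7.25 = 17.931 → 17.93 in.
3XL: 143 / 7.25 = 19.724 → 19.72 in.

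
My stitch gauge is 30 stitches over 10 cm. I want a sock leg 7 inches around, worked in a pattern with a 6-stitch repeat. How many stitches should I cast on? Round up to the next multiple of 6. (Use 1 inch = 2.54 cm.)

Cast on 54 stitches.

7 in = 7 × 2.54 = 17.78 cm.
30 / 10 = 3 sts/cm.
17.78 × 3 = 53.34 sts.
→ 54.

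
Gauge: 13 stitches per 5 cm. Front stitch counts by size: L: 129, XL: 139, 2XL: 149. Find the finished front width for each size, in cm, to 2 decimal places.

L 49.62 cm; XL 53.46 cm; 2XL 57.31 cm.

13/5 = 2.6 sts per cm.
L: 129 / 2.6 = 49.615 → 49.62 cm.
XL: 139 / 2.6 = 53.462 → 53.46 cm.
2XL: 149 / 2.6 = 57.308 → 57.31 cm.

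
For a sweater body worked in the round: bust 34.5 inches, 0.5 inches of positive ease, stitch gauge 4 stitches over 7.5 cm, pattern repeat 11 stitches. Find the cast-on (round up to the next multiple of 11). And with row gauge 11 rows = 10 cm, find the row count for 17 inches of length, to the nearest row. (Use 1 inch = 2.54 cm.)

Finished = 34.5 + 0.5 = 35 inches.
35 inches × 2.54 = 88.90 cm.
4/7.5 = 0.533 sts per cm; 88.90 × 0.533 = 47.41 sts.
Next multiple of 11 → 55.
17 inches = 43.18 cm; × 1.1 = 47.50 → 47 rows.

Cast on 55 stitches; work 47 rows.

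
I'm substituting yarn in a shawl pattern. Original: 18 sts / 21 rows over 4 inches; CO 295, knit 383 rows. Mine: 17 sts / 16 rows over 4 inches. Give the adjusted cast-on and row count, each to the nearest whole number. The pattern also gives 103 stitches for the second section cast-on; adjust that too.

Stitches: 295 × 17/18 = 278.61 → 279.
Rows: 383 × 16/21 = 291.81 → 292.
second section cast-on: 103 × 17/18 = 97.28 → 97.

Cast on 279 stitches; work 292 rows; second section cast-on 97 stitches.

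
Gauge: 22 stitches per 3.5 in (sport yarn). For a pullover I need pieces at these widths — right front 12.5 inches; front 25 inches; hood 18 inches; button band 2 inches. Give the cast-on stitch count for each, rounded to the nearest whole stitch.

right front 79; front 157; hood 113; button band 13.

Rate = 22/3.5 = 6.286 sts per in.
right front: 12.5 × 6.286 = 78.57 → 79.
front: 25 × 6.286 = 157.14 → 157.
hood: 18 × 6.286 = 113.14 → 113.
button band: 2 × 6.286 = 12.57 → 13.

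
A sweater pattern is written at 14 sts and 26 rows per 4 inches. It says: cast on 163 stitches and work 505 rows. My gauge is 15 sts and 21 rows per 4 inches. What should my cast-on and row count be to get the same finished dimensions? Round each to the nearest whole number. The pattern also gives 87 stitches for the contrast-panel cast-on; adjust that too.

Stitches: 163 × 15/14 = 174.64 → 175.
Rows: 505 × 21/26 = 407.88 → 408.
contrast-panel cast-on: 87 × 15/14 = 93.21 → 93.

Cast on 175 stitches; work 408 rows; contrast-panel cast-on 93 stitches.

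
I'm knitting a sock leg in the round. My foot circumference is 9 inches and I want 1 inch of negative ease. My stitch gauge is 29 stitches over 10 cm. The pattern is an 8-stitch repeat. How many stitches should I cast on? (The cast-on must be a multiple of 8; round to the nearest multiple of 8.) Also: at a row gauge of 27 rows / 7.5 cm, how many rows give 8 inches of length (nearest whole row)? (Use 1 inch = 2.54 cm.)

Cast on 56 stitches; work 73 rows.

Finished = 9 − 1 = 8 inches.
8 inches × 2.54 = 20.32 cm.
29/10 = 2.9 sts per cm; 20.32 × 2.9 = 58.93 sts.
Nearest multiple of 8 → 56.
8 inches = 20.32 cm; × 3.6 = 73.15 → 73 rows.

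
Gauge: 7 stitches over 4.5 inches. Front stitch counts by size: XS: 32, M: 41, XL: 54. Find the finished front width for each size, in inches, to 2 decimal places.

7/4.5 = 1.556 sts per in.
XS: 32 / 1.556 = 20.571 → 20.57 in.
M: 41 / 1.556 = 26.357 → 26.36 in.
XL: 54 / 1.556 = 34.714 → 34.71 in.

XS 20.57 inches; M 26.36 inches; XL 34.71 inches.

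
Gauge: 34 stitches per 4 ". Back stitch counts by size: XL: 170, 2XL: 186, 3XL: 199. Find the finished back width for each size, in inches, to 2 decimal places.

34/4 = 8.5 sts per in.
XL: 170 / 8.5 = 20.000 → 20.00 in.
2XL: 186 / 8.5 = 21.882 → 21.88 in.
3XL: 199 / 8.5 = 23.412 → 23.41 in.

XL 20.00 inches; 2XL 21.88 inches; 3XL 23.41 inches.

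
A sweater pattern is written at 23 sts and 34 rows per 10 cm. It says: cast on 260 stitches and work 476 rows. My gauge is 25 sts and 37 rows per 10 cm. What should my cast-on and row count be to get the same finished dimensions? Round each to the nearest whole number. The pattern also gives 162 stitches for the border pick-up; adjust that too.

Stitches: 260 × 25/23 = 282.61 → 283.
Rows: 476 × 37/34 = 518.00 → 518.
border pick-up: 162 × 25/23 = 176.09 → 176.

Cast on 283 stitches; work 518 rows; border pick-up 176 stitches.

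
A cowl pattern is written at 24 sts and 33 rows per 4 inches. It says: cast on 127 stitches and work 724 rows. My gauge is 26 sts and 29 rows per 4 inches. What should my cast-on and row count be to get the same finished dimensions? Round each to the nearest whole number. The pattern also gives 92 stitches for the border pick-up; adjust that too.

Cast on 138 stitches; work 636 rows; border pick-up 100 stitches.

Stitches: 127 × 26/24 = 137.58 → 138.
Rows: 724 × 29/33 = 636.24 → 636.
border pick-up: 92 × 26/24 = 99.67 → 100.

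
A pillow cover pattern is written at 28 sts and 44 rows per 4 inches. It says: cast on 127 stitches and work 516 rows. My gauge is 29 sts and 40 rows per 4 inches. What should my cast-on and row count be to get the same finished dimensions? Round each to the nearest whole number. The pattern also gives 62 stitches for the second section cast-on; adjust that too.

Stitches: 127 × 29/28 = 131.54 → 132.
Rows: 516 × 40/44 = 469.09 → 469.
second section cast-on: 62 × 29/28 = 64.21 → 64.

Cast on 132 stitches; work 469 rows; second section cast-on 64 stitches.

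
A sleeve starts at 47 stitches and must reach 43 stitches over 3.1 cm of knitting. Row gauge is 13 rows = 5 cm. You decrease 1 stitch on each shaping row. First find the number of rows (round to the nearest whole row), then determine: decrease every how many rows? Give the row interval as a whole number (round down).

Rows = 3.1 × 2.6 = 8.1 → 8 rows.
Stitches to remove: 4 → 4 shaping rows (at 1 st each).
8 / 4 = 2.00 → every 2 rows.

Decrease every 2nd row.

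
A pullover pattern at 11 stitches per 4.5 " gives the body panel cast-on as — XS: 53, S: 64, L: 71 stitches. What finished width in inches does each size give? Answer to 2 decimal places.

11/4.5 = 2.444 sts per in.
XS: 53 / 2.444 = 21.682 → 21.68 in.
S: 64 / 2.444 = 26.182 → 26.18 in.
L: 71 / 2.444 = 29.045 → 29.05 in.

XS 21.68 inches; S 26.18 inches; L 29.05 inches.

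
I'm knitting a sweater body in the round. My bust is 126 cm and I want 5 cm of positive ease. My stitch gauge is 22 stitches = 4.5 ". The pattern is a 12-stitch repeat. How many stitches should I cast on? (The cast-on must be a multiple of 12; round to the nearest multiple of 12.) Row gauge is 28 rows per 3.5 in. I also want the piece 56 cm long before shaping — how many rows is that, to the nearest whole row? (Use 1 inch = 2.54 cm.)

Cast on 252 stitches; work 176 rows.

Finished = 126 + 5 = 131 cm.
131 cm × 1/2.54 = 51.57 inches.
22/4.5 = 4.889 sts per in; 51.57 × 4.889 = 252.14 sts.
Nearest multiple of 12 → 252.
56 cm = 22.05 inches; × 8 = 176.38 → 176 rows.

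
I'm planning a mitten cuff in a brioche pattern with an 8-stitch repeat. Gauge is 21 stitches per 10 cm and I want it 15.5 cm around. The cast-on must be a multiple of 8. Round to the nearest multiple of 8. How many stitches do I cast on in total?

21 / 10 = 2.1 sts per cm.
15.5 × 2.1 = 32.55 sts.
Nearest multiple of 8: 32.

CO 32 sts.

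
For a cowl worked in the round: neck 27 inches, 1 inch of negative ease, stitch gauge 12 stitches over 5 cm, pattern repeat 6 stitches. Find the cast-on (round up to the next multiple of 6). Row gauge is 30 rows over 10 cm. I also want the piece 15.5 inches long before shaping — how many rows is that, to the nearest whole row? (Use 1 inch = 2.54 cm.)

Finished = 27 − 1 = 26 inches.
26 inches × 2.54 = 66.04 cm.
12/5 = 2.4 sts per cm; 66.04 × 2.4 = 158.50 sts.
Next multiple of 6 → 162.
15.5 inches = 39.37 cm; × 3 = 118.11 → 118 rows.

Cast on 162 stitches; work 118 rows.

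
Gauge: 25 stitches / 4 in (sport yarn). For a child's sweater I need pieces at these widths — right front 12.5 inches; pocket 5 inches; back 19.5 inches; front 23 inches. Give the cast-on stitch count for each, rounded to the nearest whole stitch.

Rate = 25/4 = 6.25 sts per in.
right front: 12.5 × 6.25 = 78.12 → 78.
pocket: 5 × 6.25 = 31.25 → 31.
back: 19.5 × 6.25 = 121.88 → 122.
front: 23 × 6.25 = 143.75 → 144.

right front 78; pocket 31; back 122; front 144.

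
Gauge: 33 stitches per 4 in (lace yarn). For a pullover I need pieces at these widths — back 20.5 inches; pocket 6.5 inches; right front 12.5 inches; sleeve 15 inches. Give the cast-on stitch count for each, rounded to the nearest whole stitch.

Rate = 33/4 = 8.25 sts per in.
back: 20.5 × 8.25 = 169.12 → 169.
pocket: 6.5 × 8.25 = 53.62 → 54.
right front: 12.5 × 8.25 = 103.12 → 103.
sleeve: 15 × 8.25 = 123.75 → 124.

back 169; pocket 54; right front 103; sleeve 124.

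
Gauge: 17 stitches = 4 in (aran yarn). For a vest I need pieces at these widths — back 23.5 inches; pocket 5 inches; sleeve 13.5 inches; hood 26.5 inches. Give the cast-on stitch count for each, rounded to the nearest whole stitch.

back 100; pocket 21; sleeve 57; hood 113.

Rate = 17/4 = 4.25 sts per in.
back: 23.5 × 4.25 = 99.88 → 100.
pocket: 5 × 4.25 = 21.25 → 21.
sleeve: 13.5 × 4.25 = 57.38 → 57.
hood: 26.5 × 4.25 = 112.62 → 113.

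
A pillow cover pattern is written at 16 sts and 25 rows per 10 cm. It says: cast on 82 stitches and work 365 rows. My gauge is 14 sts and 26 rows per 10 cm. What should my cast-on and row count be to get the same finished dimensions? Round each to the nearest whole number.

Stitches: 82 × 14/16 = 71.75 → 72.
Rows: 365 × 26/25 = 379.60 → 380.

Cast on 72 stitches; work 380 rows.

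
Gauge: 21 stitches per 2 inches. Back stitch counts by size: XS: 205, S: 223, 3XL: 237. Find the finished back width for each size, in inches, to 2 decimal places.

XS 19.52 inches; S 21.24 inches; 3XL 22.57 inches.

21/2 = 10.5 sts per in.
XS: 205 / 10.5 = 19.524 → 19.52 in.
S: 223 / 10.5 = 21.238 → 21.24 in.
3XL: 237 / 10.5 = 22.571 → 22.57 in.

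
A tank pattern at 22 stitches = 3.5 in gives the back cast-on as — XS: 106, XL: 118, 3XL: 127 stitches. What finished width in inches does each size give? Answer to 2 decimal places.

XS 16.86 inches; XL 18.77 inches; 3XL 20.20 inches.

22/3.5 = 6.286 sts per in.
XS: 106 / 6.286 = 16.864 → 16.86 in.
XL: 118 / 6.286 = 18.773 → 18.77 in.
3XL: 127 / 6.286 = 20.205 → 20.20 in.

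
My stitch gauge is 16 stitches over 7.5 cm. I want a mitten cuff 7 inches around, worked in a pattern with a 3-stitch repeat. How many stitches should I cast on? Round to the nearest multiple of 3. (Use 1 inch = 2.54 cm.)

CO 39 sts.

7 in = 7 × 2.54 = 17.78 cm.
16 / 7.5 = 2.133 sts/cm.
17.78 × 2.133 = 37.93 sts.
→ 39.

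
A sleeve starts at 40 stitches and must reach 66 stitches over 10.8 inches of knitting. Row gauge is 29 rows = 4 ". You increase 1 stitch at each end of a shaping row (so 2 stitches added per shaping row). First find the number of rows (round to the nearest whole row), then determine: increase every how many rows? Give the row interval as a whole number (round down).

Increase every 6th row.

Rows = 10.8 × 7.25 = 78.3 → 78 rows.
Stitches to add: 26 → 13 shaping rows (at 2 st each).
78 / 13 = 6.00 → every 6 rows.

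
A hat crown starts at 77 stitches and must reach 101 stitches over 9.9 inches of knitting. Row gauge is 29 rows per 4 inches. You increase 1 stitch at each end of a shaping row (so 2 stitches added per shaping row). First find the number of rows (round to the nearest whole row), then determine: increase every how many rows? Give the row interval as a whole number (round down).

Rows = 9.9 × 7.25 = 71.8 → 72 rows.
Stitches to add: 24 → 12 shaping rows (at 2 st each).
72 / 12 = 6.00 → every 6 rows.

Increase every 6th row.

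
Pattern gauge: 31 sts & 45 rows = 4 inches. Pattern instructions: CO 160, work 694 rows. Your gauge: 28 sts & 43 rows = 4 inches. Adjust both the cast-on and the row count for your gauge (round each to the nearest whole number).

Stitches: 160 × 28/31 = 144.52 → 145.
Rows: 694 × 43/45 = 663.16 → 663.

Cast on 145 stitches; work 663 rows.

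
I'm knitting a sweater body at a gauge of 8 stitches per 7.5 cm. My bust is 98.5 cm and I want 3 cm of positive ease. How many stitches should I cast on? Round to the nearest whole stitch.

108 stitches.

Finished = 98.5 + 3 = 101.5 cm.
8 / 7.5 = 1.067 sts per cm.
101.50 × 1.067 = 108.27 sts.
→ 108 sts.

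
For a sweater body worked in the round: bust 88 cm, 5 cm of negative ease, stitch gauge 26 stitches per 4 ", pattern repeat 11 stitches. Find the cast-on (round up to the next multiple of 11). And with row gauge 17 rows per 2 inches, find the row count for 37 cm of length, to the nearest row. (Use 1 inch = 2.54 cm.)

Finished = 88 − 5 = 83 cm.
83 cm × 1/2.54 = 32.68 inches.
26/4 = 6.5 sts per in; 32.68 × 6.5 = 212.40 sts.
Next multiple of 11 → 220.
37 cm = 14.57 inches; × 8.5 = 123.82 → 124 rows.

Cast on 220 stitches; work 124 rows.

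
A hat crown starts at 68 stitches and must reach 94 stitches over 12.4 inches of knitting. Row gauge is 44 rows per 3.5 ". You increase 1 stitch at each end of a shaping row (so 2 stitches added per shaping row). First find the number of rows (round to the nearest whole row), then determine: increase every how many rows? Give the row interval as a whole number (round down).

Increase every 12th row.

Rows = 12.4 × 12.571 = 155.9 → 156 rows.
Stitches to add: 26 → 13 shaping rows (at 2 st each).
156 / 13 = 12.00 → every 12 rows.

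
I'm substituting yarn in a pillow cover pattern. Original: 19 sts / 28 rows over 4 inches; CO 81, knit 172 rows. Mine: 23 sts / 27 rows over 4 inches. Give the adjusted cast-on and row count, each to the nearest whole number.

Stitches: 81 × 23/19 = 98.05 → 98.
Rows: 172 × 27/28 = 165.86 → 166.

Cast on 98 stitches; work 166 rows.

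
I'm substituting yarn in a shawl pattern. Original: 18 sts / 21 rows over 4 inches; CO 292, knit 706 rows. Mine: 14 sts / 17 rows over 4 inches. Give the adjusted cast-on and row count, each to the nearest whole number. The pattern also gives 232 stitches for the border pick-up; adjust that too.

Stitches: 292 × 14/18 = 227.11 → 227.
Rows: 706 × 17/21 = 571.52 → 572.
border pick-up: 232 × 14/18 = 180.44 → 180.

Cast on 227 stitches; work 572 rows; border pick-up 180 stitches.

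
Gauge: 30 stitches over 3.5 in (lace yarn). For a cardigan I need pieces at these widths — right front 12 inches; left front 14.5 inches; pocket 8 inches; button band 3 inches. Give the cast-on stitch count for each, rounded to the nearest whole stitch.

right front 103; left front 124; pocket 69; button band 26.

Rate = 30/3.5 = 8.571 sts per in.
right front: 12 × 8.571 = 102.86 → 103.
left front: 14.5 × 8.571 = 124.29 → 124.
pocket: 8 × 8.571 = 68.57 → 69.
button band: 3 × 8.571 = 25.71 → 26.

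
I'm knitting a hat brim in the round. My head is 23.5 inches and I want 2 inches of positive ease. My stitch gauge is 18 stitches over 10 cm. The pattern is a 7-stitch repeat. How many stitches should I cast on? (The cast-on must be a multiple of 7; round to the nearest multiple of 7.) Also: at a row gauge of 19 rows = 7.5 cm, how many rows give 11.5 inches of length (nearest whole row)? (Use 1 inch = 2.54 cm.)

Cast on 119 stitches; work 74 rows.

Finished = 23.5 + 2 = 25.5 inches.
25.5 inches × 2.54 = 64.77 cm.
18/10 = 1.8 sts per cm; 64.77 × 1.8 = 116.59 sts.
Nearest multiple of 7 → 119.
11.5 inches = 29.21 cm; × 2.533 = 74.00 → 74 rows.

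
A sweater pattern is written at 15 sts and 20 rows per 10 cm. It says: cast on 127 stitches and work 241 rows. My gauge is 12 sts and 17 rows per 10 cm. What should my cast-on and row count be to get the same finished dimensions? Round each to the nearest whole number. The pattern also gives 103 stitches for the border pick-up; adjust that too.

Cast on 102 stitches; work 205 rows; border pick-up 82 stitches.

Stitches: 127 × 12/15 = 101.60 → 102.
Rows: 241 × 17/20 = 204.85 → 205.
border pick-up: 103 × 12/15 = 82.40 → 82.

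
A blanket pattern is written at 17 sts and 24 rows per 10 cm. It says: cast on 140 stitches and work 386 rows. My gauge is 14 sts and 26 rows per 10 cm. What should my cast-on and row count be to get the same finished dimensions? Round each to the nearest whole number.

Cast on 115 stitches; work 418 rows.

Stitches: 140 × 14/17 = 115.29 → 115.
Rows: 386 × 26/24 = 418.17 → 418.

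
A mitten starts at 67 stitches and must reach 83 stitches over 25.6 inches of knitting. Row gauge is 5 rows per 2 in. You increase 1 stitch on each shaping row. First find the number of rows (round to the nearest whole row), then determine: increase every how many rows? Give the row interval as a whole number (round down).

Increase every 4th row.

Rows = 25.6 × 2.5 = 64.0 → 64 rows.
Stitches to add: 16 → 16 shaping rows (at 1 st each).
64 / 16 = 4.00 → every 4 rows.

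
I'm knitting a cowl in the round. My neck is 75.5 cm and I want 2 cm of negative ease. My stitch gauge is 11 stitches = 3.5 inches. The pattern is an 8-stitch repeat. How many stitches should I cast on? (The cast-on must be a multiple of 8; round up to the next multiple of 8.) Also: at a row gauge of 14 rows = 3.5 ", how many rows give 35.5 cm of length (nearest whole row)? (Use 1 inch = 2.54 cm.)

Finished = 75.5 − 2 = 73.5 cm.
73.5 cm × 1/2.54 = 28.94 inches.
11/3.5 = 3.143 sts per in; 28.94 × 3.143 = 90.94 sts.
Next multiple of 8 → 96.
35.5 cm = 13.98 inches; × 4 = 55.91 → 56 rows.

Cast on 96 stitches; work 56 rows.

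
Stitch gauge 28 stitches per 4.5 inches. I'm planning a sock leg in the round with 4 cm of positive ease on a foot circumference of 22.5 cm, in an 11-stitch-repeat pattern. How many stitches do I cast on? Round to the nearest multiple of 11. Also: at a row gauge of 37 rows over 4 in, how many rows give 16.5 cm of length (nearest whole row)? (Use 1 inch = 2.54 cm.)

Finished = 22.5 + 4 = 26.5 cm.
26.5 cm × 1/2.54 = 10.43 inches.
28/4.5 = 6.222 sts per in; 10.43 × 6.222 = 64.92 sts.
Nearest multiple of 11 → 66.
16.5 cm = 6.50 inches; × 9.25 = 60.09 → 60 rows.

Cast on 66 stitches; work 60 rows.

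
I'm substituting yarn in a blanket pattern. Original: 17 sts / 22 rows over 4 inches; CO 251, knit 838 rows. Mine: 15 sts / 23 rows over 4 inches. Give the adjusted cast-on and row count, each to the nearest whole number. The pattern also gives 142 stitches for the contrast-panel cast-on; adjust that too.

Stitches: 251 × 15/17 = 221.47 → 221.
Rows: 838 × 23/22 = 876.09 → 876.
contrast-panel cast-on: 142 × 15/17 = 125.29 → 125.

Cast on 221 stitches; work 876 rows; contrast-panel cast-on 125 stitches.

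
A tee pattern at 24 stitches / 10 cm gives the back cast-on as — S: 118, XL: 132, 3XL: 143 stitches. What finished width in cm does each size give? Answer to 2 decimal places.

S 49.17 cm; XL 55.00 cm; 3XL 59.58 cm.

24/10 = 2.4 sts per cm.
S: 118 / 2.4 = 49.167 → 49.17 cm.
XL: 132 / 2.4 = 55.000 → 55.00 cm.
3XL: 143 / 2.4 = 59.583 → 59.58 cm.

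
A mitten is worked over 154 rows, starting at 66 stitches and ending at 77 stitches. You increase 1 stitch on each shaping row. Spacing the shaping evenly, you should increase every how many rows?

Stitches to add: |77 − 66| = 11.
Shaping rows needed: 11 / 1 = 11.
154 rows / 11 = every 14 rows.

Increase every 14th row.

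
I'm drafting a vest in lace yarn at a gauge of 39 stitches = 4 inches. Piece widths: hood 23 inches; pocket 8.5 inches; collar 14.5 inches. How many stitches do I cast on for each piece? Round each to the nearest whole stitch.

hood 224; pocket 83; collar 141.

Rate = 39/4 = 9.75 sts per in.
hood: 23 × 9.75 = 224.25 → 224.
pocket: 8.5 × 9.75 = 82.88 → 83.
collar: 14.5 × 9.75 = 141.38 → 141.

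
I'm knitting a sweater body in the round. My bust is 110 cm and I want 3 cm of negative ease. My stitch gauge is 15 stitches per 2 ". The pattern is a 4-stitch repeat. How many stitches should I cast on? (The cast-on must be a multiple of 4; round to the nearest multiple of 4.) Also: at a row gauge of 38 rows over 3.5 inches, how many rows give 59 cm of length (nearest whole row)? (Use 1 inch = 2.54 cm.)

Cast on 316 stitches; work 252 rows.

Finished = 110 − 3 = 107 cm.
107 cm × 1/2.54 = 42.13 inches.
15/2 = 7.5 sts per in; 42.13 × 7.5 = 315.94 sts.
Nearest multiple of 4 → 316.
59 cm = 23.23 inches; × 10.857 = 252.19 → 252 rows.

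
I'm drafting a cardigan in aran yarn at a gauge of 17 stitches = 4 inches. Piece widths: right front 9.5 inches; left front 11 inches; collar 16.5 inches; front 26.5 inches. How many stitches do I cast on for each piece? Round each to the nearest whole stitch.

Rate = 17/4 = 4.25 sts per in.
right front: 9.5 × 4.25 = 40.38 → 40.
left front: 11 × 4.25 = 46.75 → 47.
collar: 16.5 × 4.25 = 70.12 → 70.
front: 26.5 × 4.25 = 112.62 → 113.

right front 40; left front 47; collar 70; front 113.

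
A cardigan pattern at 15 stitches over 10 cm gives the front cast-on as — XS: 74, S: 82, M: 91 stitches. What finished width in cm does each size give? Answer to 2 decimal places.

XS 49.33 cm; S 54.67 cm; M 60.67 cm.

15/10 = 1.5 sts per cm.
XS: 74 / 1.5 = 49.333 → 49.33 cm.
S: 82 / 1.5 = 54.667 → 54.67 cm.
M: 91 / 1.5 = 60.667 → 60.67 cm.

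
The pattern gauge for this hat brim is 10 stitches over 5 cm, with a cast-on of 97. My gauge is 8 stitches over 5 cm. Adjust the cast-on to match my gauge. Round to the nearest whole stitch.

78 stitches.

Scale factor = 8 / 10 = 0.800.
97 × 8 / 10 = 77.60 sts.
→ 78 sts.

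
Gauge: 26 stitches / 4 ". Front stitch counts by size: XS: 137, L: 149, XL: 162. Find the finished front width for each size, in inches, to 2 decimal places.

26/4 = 6.5 sts per in.
XS: 137 / 6.5 = 21.077 → 21.08 in.
L: 149 / 6.5 = 22.923 → 22.92 in.
XL: 162 / 6.5 = 24.923 → 24.92 in.

XS 21.08 inches; L 22.92 inches; XL 24.92 inches.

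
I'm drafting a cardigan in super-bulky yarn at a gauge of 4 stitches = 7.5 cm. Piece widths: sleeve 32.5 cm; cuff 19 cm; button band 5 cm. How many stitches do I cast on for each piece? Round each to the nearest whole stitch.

Rate = 4/7.5 = 0.533 sts per cm.
sleeve: 32.5 × 0.533 = 17.33 → 17.
cuff: 19 × 0.533 = 10.13 → 10.
button band: 5 × 0.533 = 2.67 → 3.

sleeve 17; cuff 10; button band 3.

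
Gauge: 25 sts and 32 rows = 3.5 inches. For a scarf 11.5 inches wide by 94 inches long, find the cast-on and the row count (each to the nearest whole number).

Stitch gauge = 25/3.5 = 7.143 sts/in; 11.5 × 7.143 = 82.14 → 82 sts.
Row gauge = 32/3.5 = 9.143 rows/in; 94 × 9.143 = 859.43 → 859 rows.

Cast on 82 stitches and work 859 rows.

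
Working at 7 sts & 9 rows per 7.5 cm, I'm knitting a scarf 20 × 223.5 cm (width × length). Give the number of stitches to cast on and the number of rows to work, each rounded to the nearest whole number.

Stitch gauge = 7/7.5 = 0.933 sts/cm; 20 × 0.933 = 18.67 → 19 sts.
Row gauge = 9/7.5 = 1.2 rows/cm; 223.5 × 1.2 = 268.20 → 268 rows.

Cast on 19 stitches and work 268 rows.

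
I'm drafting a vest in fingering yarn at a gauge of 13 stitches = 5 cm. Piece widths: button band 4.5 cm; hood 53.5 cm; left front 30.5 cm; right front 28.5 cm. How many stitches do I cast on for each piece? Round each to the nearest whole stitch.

Rate = 13/5 = 2.6 sts per cm.
button band: 4.5 × 2.6 = 11.70 → 12.
hood: 53.5 × 2.6 = 139.10 → 139.
left front: 30.5 × 2.6 = 79.30 → 79.
right front: 28.5 × 2.6 = 74.10 → 74.

button band 12; hood 139; left front 79; right front 74.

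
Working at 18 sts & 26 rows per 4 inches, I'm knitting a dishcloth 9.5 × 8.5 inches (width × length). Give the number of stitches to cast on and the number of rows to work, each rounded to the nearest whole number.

Cast on 43 stitches and work 55 rows.

Stitch gauge = 18/4 = 4.5 sts/in; 9.5 × 4.5 = 42.75 → 43 sts.
Row gauge = 26/4 = 6.5 rows/in; 8.5 × 6.5 = 55.25 → 55 rows.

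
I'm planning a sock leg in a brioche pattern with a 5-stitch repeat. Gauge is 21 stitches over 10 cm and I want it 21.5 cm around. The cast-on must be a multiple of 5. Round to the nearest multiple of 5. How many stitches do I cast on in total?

Cast on 45 stitches.

21 / 10 = 2.1 sts per cm.
21.5 × 2.1 = 45.15 sts.
Nearest multiple of 5: 45.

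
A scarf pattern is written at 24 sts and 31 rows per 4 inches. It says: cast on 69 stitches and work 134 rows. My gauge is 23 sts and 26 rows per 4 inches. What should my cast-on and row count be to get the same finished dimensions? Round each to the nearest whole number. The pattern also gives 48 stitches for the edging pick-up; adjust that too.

Stitches: 69 × 23/24 = 66.12 → 66.
Rows: 134 × 26/31 = 112.39 → 112.
edging pick-up: 48 × 23/24 = 46.00 → 46.

Cast on 66 stitches; work 112 rows; edging pick-up 46 stitches.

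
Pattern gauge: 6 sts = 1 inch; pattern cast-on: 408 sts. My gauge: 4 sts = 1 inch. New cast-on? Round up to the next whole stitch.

Cast on 272 stitches.

Scale factor = 4 / 6 = 0.667.
408 × 4 / 6 = 272.00 sts.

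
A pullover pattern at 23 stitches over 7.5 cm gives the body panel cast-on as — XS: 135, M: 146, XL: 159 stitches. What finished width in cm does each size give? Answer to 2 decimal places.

XS 44.02 cm; M 47.61 cm; XL 51.85 cm.

23/7.5 = 3.067 sts per cm.
XS: 135 / 3.067 = 44.022 → 44.02 cm.
M: 146 / 3.067 = 47.609 → 47.61 cm.
XL: 159 / 3.067 = 51.848 → 51.85 cm.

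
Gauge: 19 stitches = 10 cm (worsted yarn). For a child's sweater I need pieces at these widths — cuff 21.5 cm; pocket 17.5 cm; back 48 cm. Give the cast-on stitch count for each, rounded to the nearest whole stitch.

cuff 41; pocket 33; back 91.

Rate = 19/10 = 1.9 sts per cm.
cuff: 21.5 × 1.9 = 40.85 → 41.
pocket: 17.5 × 1.9 = 33.25 → 33.
back: 48 × 1.9 = 91.20 → 91.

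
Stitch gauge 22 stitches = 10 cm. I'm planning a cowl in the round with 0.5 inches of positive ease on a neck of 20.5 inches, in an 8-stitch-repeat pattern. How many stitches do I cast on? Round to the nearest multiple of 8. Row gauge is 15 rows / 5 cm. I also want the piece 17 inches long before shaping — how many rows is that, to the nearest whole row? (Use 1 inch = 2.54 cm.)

Finished = 20.5 + 0.5 = 21 inches.
21 inches × 2.54 = 53.34 cm.
22/10 = 2.2 sts per cm; 53.34 × 2.2 = 117.35 sts.
Nearest multiple of 8 → 120.
17 inches = 43.18 cm; × 3 = 129.54 → 130 rows.

Cast on 120 stitches; work 130 rows.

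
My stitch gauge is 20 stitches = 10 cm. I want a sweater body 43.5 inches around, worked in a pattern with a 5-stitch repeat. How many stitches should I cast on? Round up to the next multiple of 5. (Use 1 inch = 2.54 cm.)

CO 225 sts.

43.5 in = 43.5 × 2.54 = 110.49 cm.
20 / 10 = 2 sts/cm.
110.49 × 2 = 220.98 sts.
→ 225.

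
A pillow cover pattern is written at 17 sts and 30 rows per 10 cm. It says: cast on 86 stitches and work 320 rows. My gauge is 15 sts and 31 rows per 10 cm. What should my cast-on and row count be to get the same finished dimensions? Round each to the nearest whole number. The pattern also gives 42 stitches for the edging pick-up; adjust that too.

Stitches: 86 × 15/17 = 75.88 → 76.
Rows: 320 × 31/30 = 330.67 → 331.
edging pick-up: 42 × 15/17 = 37.06 → 37.

Cast on 76 stitches; work 331 rows; edging pick-up 37 stitches.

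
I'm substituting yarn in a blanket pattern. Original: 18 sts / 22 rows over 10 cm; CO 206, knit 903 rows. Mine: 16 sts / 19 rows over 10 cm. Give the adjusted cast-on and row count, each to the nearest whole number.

Stitches: 206 × 16/18 = 183.11 → 183.
Rows: 903 × 19/22 = 779.86 → 780.

Cast on 183 stitches; work 780 rows.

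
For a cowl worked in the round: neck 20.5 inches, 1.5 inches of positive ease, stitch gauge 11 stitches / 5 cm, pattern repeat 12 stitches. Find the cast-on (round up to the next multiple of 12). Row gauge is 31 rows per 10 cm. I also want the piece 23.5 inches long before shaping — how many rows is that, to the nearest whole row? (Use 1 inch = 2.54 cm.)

Finished = 20.5 + 1.5 = 22 inches.
22 inches × 2.54 = 55.88 cm.
11/5 = 2.2 sts per cm; 55.88 × 2.2 = 122.94 sts.
Next multiple of 12 → 132.
23.5 inches = 59.69 cm; × 3.1 = 185.04 → 185 rows.

Cast on 132 stitches; work 185 rows.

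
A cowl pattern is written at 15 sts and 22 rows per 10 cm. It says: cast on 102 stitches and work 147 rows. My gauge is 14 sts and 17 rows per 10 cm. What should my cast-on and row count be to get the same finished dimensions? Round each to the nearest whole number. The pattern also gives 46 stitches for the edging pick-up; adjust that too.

Cast on 95 stitches; work 114 rows; edging pick-up 43 stitches.

Stitches: 102 × 14/15 = 95.20 → 95.
Rows: 147 × 17/22 = 113.59 → 114.
edging pick-up: 46 × 14/15 = 42.93 → 43.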